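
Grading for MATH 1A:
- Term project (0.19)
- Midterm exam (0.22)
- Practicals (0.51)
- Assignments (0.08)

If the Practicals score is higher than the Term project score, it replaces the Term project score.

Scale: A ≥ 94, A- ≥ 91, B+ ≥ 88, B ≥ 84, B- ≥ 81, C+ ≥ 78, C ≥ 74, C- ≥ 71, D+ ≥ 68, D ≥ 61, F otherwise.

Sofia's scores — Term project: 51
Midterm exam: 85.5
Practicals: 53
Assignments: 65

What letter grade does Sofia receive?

D

Practicals (53) > Term project (51), so Term project counts as 53.
Weighted total:
  Term project 53 × 0.19 = 10.07
  Midterm exam 85.5 × 0.22 = 18.81
  Practicals 53 × 0.51 = 27.03
  Assignments 65 × 0.08 = 5.2
Sum = 61.11
61.11 is ≥ 61 and < 68 → D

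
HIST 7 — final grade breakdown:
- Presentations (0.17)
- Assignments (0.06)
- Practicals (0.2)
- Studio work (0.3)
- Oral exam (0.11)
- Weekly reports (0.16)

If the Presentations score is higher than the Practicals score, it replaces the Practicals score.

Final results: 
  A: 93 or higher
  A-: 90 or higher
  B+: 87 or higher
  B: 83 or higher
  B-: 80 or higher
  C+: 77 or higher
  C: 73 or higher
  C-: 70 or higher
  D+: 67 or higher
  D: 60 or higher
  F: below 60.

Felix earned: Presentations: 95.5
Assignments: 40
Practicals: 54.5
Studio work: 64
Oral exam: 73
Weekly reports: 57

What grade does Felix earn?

Presentations (95.5) > Practicals (54.5), so Practicals counts as 95.5.
Weighted total:
  Presentations 95.5 × 0.17 = 16.235
  Assignments 40 × 0.06 = 2.4
  Practicals 95.5 × 0.2 = 19.1
  Studio work 64 × 0.3 = 19.2
  Oral exam 73 × 0.11 = 8.03
  Weekly reports 57 × 0.16 = 9.12
Sum = 74.085
74.085 is ≥ 73 and < 77 → C

C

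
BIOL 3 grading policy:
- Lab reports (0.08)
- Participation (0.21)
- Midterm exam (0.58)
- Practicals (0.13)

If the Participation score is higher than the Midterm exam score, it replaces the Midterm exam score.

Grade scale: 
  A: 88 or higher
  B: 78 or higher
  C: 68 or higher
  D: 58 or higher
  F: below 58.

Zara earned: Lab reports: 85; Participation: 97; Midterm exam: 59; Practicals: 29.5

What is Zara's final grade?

B

Participation (97) > Midterm exam (59), so Midterm exam counts as 97.
Weighted total:
  Lab reports 85 × 0.08 = 6.8
  Participation 97 × 0.21 = 20.37
  Midterm exam 97 × 0.58 = 56.26
  Practicals 29.5 × 0.13 = 3.835
Sum = 87.265
87.265 is ≥ 78 and < 88 → B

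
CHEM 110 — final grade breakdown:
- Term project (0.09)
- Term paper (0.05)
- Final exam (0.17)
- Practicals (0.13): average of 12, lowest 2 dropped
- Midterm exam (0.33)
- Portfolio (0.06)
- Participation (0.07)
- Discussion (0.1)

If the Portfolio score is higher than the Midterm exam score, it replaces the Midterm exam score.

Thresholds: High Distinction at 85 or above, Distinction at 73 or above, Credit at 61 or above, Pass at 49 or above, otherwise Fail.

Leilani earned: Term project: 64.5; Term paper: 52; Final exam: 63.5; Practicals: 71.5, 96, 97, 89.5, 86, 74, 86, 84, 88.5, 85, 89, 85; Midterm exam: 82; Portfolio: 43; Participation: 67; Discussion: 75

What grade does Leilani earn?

Credit

Practicals: drop 71.5, 74 → average of remaining 10 = 886/10 = 88.6
Portfolio (43) ≤ Midterm exam (82), so Midterm exam stays at 82.
Weighted total:
  Term project 64.5 × 0.09 = 5.805
  Term paper 52 × 0.05 = 2.6
  Final exam 63.5 × 0.17 = 10.795
  Practicals 88.6 × 0.13 = 11.518
  Midterm exam 82 × 0.33 = 27.06
  Portfolio 43 × 0.06 = 2.58
  Participation 67 × 0.07 = 4.69
  Discussion 75 × 0.1 = 7.5
Sum = 72.548
72.548 is ≥ 61 and < 73 → Credit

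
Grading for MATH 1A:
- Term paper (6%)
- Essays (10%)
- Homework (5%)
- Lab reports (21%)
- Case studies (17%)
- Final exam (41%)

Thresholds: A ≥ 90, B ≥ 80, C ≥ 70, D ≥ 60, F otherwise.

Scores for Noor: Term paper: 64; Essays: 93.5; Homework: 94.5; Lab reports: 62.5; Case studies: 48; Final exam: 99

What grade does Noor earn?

Weighted total:
  Term paper 64 × 0.06 = 3.84
  Essays 93.5 × 0.1 = 9.35
  Homework 94.5 × 0.05 = 4.725
  Lab reports 62.5 × 0.21 = 13.125
  Case studies 48 × 0.17 = 8.16
  Final exam 99 × 0.41 = 40.59
Sum = 79.79
79.79 is ≥ 70 and < 80 → C

C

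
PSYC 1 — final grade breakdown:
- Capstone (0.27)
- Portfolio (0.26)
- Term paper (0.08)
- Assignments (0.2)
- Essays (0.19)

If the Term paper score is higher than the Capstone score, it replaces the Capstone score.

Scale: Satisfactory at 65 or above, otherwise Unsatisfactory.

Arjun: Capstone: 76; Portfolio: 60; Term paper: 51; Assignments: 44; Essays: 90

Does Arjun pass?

Term paper (51) ≤ Capstone (76), so Capstone stays at 76.
Weighted total:
  Capstone 76 × 0.27 = 20.52
  Portfolio 60 × 0.26 = 15.6
  Term paper 51 × 0.08 = 4.08
  Assignments 44 × 0.2 = 8.8
  Essays 90 × 0.19 = 17.1
Sum = 66.1
66.1 ≥ 65 → Satisfactory

Satisfactory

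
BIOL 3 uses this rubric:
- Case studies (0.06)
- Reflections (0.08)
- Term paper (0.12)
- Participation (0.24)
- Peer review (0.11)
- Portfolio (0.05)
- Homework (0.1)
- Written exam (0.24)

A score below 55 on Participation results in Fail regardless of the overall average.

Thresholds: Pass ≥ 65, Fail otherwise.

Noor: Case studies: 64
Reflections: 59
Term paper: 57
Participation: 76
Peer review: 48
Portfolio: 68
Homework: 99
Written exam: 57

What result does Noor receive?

Participation score 76 ≥ 55: minimum met.
Weighted total:
  Case studies 64 × 0.06 = 3.84
  Reflections 59 × 0.08 = 4.72
  Term paper 57 × 0.12 = 6.84
  Participation 76 × 0.24 = 18.24
  Peer review 48 × 0.11 = 5.28
  Portfolio 68 × 0.05 = 3.4
  Homework 99 × 0.1 = 9.9
  Written exam 57 × 0.24 = 13.68
Sum = 65.9
65.9 ≥ 65 → Pass

Pass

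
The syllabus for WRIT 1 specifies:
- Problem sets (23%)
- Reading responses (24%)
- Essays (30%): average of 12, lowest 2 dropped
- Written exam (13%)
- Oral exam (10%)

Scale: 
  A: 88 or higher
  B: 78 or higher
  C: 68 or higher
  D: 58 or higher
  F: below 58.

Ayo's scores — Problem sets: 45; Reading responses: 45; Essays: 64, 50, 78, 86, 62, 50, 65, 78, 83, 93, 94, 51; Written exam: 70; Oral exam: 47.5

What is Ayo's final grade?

F

Essays: drop 50, 50 → average of remaining 10 = 754/10 = 75.4
Weighted total:
  Problem sets 45 × 0.23 = 10.35
  Reading responses 45 × 0.24 = 10.8
  Essays 75.4 × 0.3 = 22.62
  Written exam 70 × 0.13 = 9.1
  Oral exam 47.5 × 0.1 = 4.75
Sum = 57.62
57.62 < 58 → F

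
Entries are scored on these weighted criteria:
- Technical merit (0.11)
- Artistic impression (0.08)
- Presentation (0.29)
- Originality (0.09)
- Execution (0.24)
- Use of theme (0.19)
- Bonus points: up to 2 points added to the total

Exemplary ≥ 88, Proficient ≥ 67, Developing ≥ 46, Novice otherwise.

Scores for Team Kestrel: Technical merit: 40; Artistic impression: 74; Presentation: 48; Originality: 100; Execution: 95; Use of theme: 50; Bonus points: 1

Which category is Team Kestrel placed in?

Weighted total:
  Technical merit 40 × 0.11 = 4.4
  Artistic impression 74 × 0.08 = 5.92
  Presentation 48 × 0.29 = 13.92
  Originality 100 × 0.09 = 9
  Execution 95 × 0.24 = 22.8
  Use of theme 50 × 0.19 = 9.5
Sum = 65.54
Bonus points: 65.54 + 1 = 66.54
66.54 is ≥ 46 and < 67 → Developing

Developing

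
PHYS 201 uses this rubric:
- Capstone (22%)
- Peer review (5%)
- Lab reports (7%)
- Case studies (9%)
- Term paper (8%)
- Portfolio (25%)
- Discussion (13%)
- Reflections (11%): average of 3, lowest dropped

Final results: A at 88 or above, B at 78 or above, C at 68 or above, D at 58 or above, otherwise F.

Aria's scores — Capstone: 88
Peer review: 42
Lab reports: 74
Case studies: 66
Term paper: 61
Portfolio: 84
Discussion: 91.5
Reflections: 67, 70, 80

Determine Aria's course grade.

B

Reflections: drop 67 → average of remaining 2 = 150/2 = 75
Weighted total:
  Capstone 88 × 0.22 = 19.36
  Peer review 42 × 0.05 = 2.1
  Lab reports 74 × 0.07 = 5.18
  Case studies 66 × 0.09 = 5.94
  Term paper 61 × 0.08 = 4.88
  Portfolio 84 × 0.25 = 21
  Discussion 91.5 × 0.13 = 11.895
  Reflections 75 × 0.11 = 8.25
Sum = 78.605
78.605 is ≥ 78 and < 88 → B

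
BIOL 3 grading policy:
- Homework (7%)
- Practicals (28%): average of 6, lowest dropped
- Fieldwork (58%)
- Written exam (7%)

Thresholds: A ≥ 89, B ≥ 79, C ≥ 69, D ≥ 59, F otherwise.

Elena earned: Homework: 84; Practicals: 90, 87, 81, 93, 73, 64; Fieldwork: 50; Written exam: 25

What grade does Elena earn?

Practicals: drop 64 → average of remaining 5 = 424/5 = 84.8
Weighted total:
  Homework 84 × 0.07 = 5.88
  Practicals 84.8 × 0.28 = 23.744
  Fieldwork 50 × 0.58 = 29
  Written exam 25 × 0.07 = 1.75
Sum = 60.374
60.374 is ≥ 59 and < 69 → D

D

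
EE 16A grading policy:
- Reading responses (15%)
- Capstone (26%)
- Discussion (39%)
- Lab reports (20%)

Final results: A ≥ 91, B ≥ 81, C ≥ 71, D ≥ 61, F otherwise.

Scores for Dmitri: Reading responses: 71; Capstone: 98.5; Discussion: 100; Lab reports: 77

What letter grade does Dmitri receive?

Weighted total:
  Reading responses 71 × 0.15 = 10.65
  Capstone 98.5 × 0.26 = 25.61
  Discussion 100 × 0.39 = 39
  Lab reports 77 × 0.2 = 15.4
Sum = 90.66
90.66 is ≥ 81 and < 91 → B

B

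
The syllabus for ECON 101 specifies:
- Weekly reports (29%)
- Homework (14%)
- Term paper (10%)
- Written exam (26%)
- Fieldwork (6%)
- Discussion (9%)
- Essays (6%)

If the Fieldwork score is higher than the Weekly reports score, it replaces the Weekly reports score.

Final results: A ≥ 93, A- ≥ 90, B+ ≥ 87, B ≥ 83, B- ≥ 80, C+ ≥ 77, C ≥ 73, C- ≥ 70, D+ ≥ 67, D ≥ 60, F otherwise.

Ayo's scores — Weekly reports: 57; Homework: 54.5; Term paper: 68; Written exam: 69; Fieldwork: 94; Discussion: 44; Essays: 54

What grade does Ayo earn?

C-

Fieldwork (94) > Weekly reports (57), so Weekly reports counts as 94.
Weighted total:
  Weekly reports 94 × 0.29 = 27.26
  Homework 54.5 × 0.14 = 7.63
  Term paper 68 × 0.1 = 6.8
  Written exam 69 × 0.26 = 17.94
  Fieldwork 94 × 0.06 = 5.64
  Discussion 44 × 0.09 = 3.96
  Essays 54 × 0.06 = 3.24
Sum = 72.47
72.47 is ≥ 70 and < 73 → C-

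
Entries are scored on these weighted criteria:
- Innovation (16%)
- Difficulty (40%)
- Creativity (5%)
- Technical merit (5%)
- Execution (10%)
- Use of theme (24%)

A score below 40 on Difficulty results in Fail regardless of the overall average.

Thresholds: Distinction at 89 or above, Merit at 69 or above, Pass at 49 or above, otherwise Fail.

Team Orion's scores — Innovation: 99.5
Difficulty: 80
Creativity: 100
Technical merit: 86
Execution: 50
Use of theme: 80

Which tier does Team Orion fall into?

Difficulty score 80 ≥ 40: minimum met.
Weighted total:
  Innovation 99.5 × 0.16 = 15.92
  Difficulty 80 × 0.4 = 32
  Creativity 100 × 0.05 = 5
  Technical merit 86 × 0.05 = 4.3
  Execution 50 × 0.1 = 5
  Use of theme 80 × 0.24 = 19.2
Sum = 81.42
81.42 is ≥ 69 and < 89 → Merit

Merit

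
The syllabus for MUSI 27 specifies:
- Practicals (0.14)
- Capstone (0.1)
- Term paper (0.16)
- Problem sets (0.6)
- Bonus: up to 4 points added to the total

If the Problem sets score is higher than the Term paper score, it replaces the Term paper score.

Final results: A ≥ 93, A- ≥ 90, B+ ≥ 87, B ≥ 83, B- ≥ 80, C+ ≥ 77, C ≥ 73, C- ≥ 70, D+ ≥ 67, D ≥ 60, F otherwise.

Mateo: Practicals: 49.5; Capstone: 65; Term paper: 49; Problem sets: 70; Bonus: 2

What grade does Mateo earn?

Problem sets (70) > Term paper (49), so Term paper counts as 70.
Weighted total:
  Practicals 49.5 × 0.14 = 6.93
  Capstone 65 × 0.1 = 6.5
  Term paper 70 × 0.16 = 11.2
  Problem sets 70 × 0.6 = 42
Sum = 66.63
Bonus: 66.63 + 2 = 68.63
68.63 is ≥ 67 and < 70 → D+

D+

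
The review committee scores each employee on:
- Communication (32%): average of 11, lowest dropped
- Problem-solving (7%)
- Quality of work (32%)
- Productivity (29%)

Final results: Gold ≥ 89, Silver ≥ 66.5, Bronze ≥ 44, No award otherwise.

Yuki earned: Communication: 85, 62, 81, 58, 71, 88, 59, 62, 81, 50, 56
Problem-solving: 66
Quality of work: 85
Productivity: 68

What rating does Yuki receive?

Communication: drop 50 → average of remaining 10 = 703/10 = 70.3
Weighted total:
  Communication 70.3 × 0.32 = 22.496
  Problem-solving 66 × 0.07 = 4.62
  Quality of work 85 × 0.32 = 27.2
  Productivity 68 × 0.29 = 19.72
Sum = 74.036
74.036 is ≥ 66.5 and < 89 → Silver

Silver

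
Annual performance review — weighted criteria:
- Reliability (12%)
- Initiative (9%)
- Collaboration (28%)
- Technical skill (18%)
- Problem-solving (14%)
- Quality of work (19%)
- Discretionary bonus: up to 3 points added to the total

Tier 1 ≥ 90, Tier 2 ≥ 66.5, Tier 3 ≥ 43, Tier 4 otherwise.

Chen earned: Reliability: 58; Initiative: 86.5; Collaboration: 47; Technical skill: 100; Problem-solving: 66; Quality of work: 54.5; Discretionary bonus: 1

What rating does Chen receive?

Tier 2

Weighted total:
  Reliability 58 × 0.12 = 6.96
  Initiative 86.5 × 0.09 = 7.785
  Collaboration 47 × 0.28 = 13.16
  Technical skill 100 × 0.18 = 18
  Problem-solving 66 × 0.14 = 9.24
  Quality of work 54.5 × 0.19 = 10.355
Sum = 65.5
Discretionary bonus: 65.5 + 1 = 66.5
66.5 is ≥ 66.5 and < 90 → Tier 2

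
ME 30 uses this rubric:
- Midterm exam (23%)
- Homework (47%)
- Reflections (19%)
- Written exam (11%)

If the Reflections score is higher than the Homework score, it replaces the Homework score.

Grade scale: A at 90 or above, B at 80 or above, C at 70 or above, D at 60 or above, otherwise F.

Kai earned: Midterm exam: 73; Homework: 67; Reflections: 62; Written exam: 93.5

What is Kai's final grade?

Reflections (62) ≤ Homework (67), so Homework stays at 67.
Weighted total:
  Midterm exam 73 × 0.23 = 16.79
  Homework 67 × 0.47 = 31.49
  Reflections 62 × 0.19 = 11.78
  Written exam 93.5 × 0.11 = 10.285
Sum = 70.345
70.345 is ≥ 70 and < 80 → C

C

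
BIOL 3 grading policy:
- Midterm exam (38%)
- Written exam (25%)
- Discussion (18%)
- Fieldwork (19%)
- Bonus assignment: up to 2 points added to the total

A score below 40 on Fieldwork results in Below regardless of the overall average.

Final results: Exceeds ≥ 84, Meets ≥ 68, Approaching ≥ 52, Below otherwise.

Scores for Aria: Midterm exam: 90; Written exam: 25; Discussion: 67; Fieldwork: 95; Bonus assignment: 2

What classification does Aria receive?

Fieldwork score 95 ≥ 40: minimum met.
Weighted total:
  Midterm exam 90 × 0.38 = 34.2
  Written exam 25 × 0.25 = 6.25
  Discussion 67 × 0.18 = 12.06
  Fieldwork 95 × 0.19 = 18.05
Sum = 70.56
Bonus assignment: 70.56 + 2 = 72.56
72.56 is ≥ 68 and < 84 → Meets

Meets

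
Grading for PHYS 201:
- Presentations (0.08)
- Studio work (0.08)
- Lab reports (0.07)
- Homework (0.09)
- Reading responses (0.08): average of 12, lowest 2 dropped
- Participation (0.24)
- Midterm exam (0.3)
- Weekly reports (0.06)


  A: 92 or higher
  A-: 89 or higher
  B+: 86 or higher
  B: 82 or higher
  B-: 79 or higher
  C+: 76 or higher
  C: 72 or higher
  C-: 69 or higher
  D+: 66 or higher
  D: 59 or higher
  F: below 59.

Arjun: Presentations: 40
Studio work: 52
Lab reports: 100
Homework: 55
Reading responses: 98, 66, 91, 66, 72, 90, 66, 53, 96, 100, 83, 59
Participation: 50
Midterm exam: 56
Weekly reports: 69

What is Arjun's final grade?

F

Reading responses: drop 53, 59 → average of remaining 10 = 828/10 = 82.8
Weighted total:
  Presentations 40 × 0.08 = 3.2
  Studio work 52 × 0.08 = 4.16
  Lab reports 100 × 0.07 = 7
  Homework 55 × 0.09 = 4.95
  Reading responses 82.8 × 0.08 = 6.624
  Participation 50 × 0.24 = 12
  Midterm exam 56 × 0.3 = 16.8
  Weekly reports 69 × 0.06 = 4.14
Sum = 58.874
58.874 < 59 → F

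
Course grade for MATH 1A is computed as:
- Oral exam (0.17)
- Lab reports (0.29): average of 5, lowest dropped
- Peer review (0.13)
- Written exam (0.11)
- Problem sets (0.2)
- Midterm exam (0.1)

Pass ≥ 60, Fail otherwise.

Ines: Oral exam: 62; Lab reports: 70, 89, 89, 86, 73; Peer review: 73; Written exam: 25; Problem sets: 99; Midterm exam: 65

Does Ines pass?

Lab reports: drop 70 → average of remaining 4 = 337/4 = 84.25
Weighted total:
  Oral exam 62 × 0.17 = 10.54
  Lab reports 84.25 × 0.29 = 24.4325
  Peer review 73 × 0.13 = 9.49
  Written exam 25 × 0.11 = 2.75
  Problem sets 99 × 0.2 = 19.8
  Midterm exam 65 × 0.1 = 6.5
Sum = 73.5125
73.5125 ≥ 60 → Pass

Pass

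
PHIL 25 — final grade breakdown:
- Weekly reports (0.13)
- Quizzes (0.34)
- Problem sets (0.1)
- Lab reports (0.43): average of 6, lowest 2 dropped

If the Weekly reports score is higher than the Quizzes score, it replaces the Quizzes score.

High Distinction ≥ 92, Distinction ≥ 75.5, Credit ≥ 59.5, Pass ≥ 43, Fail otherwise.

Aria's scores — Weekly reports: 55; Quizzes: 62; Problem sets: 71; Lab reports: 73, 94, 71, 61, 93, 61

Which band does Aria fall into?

Lab reports: drop 61, 61 → average of remaining 4 = 331/4 = 82.75
Weekly reports (55) ≤ Quizzes (62), so Quizzes stays at 62.
Weighted total:
  Weekly reports 55 × 0.13 = 7.15
  Quizzes 62 × 0.34 = 21.08
  Problem sets 71 × 0.1 = 7.1
  Lab reports 82.75 × 0.43 = 35.5825
Sum = 70.9125
70.9125 is ≥ 59.5 and < 75.5 → Credit

Credit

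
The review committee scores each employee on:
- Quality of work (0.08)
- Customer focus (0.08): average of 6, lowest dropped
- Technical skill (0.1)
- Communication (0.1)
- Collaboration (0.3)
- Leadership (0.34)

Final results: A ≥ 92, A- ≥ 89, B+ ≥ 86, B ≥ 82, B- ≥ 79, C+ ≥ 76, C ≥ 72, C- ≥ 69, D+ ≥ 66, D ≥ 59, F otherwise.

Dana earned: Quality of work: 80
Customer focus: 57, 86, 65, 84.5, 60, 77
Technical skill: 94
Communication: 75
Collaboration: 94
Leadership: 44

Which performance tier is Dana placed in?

C

Customer focus: drop 57 → average of remaining 5 = 372.5/5 = 74.5
Weighted total:
  Quality of work 80 × 0.08 = 6.4
  Customer focus 74.5 × 0.08 = 5.96
  Technical skill 94 × 0.1 = 9.4
  Communication 75 × 0.1 = 7.5
  Collaboration 94 × 0.3 = 28.2
  Leadership 44 × 0.34 = 14.96
Sum = 72.42
72.42 is ≥ 72 and < 76 → C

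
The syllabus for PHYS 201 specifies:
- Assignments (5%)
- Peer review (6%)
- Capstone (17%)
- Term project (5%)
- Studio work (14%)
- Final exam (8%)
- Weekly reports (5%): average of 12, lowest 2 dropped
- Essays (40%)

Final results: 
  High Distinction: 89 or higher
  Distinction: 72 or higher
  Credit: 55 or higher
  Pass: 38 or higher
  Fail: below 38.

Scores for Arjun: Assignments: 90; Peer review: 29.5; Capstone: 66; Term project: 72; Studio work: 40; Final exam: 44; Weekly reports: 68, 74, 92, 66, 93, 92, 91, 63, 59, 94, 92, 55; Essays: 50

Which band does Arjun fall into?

Pass

Weekly reports: drop 55, 59 → average of remaining 10 = 825/10 = 82.5
Weighted total:
  Assignments 90 × 0.05 = 4.5
  Peer review 29.5 × 0.06 = 1.77
  Capstone 66 × 0.17 = 11.22
  Term project 72 × 0.05 = 3.6
  Studio work 40 × 0.14 = 5.6
  Final exam 44 × 0.08 = 3.52
  Weekly reports 82.5 × 0.05 = 4.125
  Essays 50 × 0.4 = 20
Sum = 54.335
54.335 is ≥ 38 and < 55 → Pass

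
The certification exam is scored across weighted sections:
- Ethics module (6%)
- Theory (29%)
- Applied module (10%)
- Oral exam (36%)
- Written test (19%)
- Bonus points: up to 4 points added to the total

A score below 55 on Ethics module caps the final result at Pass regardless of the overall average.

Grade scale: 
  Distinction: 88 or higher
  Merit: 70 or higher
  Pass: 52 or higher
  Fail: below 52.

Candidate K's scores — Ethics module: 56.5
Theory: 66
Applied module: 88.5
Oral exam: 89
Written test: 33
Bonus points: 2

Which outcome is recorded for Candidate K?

Merit

Ethics module score 56.5 ≥ 55: minimum met.
Weighted total:
  Ethics module 56.5 × 0.06 = 3.39
  Theory 66 × 0.29 = 19.14
  Applied module 88.5 × 0.1 = 8.85
  Oral exam 89 × 0.36 = 32.04
  Written test 33 × 0.19 = 6.27
Sum = 69.69
Bonus points: 69.69 + 2 = 71.69
71.69 is ≥ 70 and < 88 → Merit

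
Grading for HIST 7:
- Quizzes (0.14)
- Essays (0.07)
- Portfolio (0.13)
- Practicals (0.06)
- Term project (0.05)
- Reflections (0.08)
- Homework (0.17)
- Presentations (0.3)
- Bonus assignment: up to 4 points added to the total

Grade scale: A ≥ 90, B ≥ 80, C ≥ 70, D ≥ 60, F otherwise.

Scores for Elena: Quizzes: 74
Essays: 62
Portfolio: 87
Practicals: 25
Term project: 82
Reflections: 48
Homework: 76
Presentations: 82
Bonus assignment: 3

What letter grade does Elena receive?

Weighted total:
  Quizzes 74 × 0.14 = 10.36
  Essays 62 × 0.07 = 4.34
  Portfolio 87 × 0.13 = 11.31
  Practicals 25 × 0.06 = 1.5
  Term project 82 × 0.05 = 4.1
  Reflections 48 × 0.08 = 3.84
  Homework 76 × 0.17 = 12.92
  Presentations 82 × 0.3 = 24.6
Sum = 72.97
Bonus assignment: 72.97 + 3 = 75.97
75.97 is ≥ 70 and < 80 → C

C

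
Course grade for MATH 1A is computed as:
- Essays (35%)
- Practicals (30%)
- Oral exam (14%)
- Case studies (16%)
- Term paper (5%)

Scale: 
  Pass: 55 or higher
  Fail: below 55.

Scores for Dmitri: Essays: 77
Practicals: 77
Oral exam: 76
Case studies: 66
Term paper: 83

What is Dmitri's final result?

Pass

Weighted total:
  Essays 77 × 0.35 = 26.95
  Practicals 77 × 0.3 = 23.1
  Oral exam 76 × 0.14 = 10.64
  Case studies 66 × 0.16 = 10.56
  Term paper 83 × 0.05 = 4.15
Sum = 75.4
75.4 ≥ 55 → Pass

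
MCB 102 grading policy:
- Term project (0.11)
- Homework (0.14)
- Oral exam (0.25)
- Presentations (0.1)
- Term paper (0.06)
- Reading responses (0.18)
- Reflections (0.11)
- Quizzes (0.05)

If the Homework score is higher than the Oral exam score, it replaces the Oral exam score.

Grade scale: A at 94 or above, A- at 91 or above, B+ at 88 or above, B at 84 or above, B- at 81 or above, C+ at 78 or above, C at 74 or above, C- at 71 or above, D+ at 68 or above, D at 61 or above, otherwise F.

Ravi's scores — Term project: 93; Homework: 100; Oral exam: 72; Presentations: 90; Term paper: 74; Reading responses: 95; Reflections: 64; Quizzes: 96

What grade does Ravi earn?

Homework (100) > Oral exam (72), so Oral exam counts as 100.
Weighted total:
  Term project 93 × 0.11 = 10.23
  Homework 100 × 0.14 = 14
  Oral exam 100 × 0.25 = 25
  Presentations 90 × 0.1 = 9
  Term paper 74 × 0.06 = 4.44
  Reading responses 95 × 0.18 = 17.1
  Reflections 64 × 0.11 = 7.04
  Quizzes 96 × 0.05 = 4.8
Sum = 91.61
91.61 is ≥ 91 and < 94 → A-

A-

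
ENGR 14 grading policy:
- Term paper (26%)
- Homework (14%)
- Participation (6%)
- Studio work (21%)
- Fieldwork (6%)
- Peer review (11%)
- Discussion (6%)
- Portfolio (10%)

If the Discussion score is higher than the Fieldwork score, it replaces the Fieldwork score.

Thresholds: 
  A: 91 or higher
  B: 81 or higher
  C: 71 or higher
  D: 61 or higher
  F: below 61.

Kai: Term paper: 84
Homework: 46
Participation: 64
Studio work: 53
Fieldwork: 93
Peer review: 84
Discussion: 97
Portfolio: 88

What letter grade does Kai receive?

Discussion (97) > Fieldwork (93), so Fieldwork counts as 97.
Weighted total:
  Term paper 84 × 0.26 = 21.84
  Homework 46 × 0.14 = 6.44
  Participation 64 × 0.06 = 3.84
  Studio work 53 × 0.21 = 11.13
  Fieldwork 97 × 0.06 = 5.82
  Peer review 84 × 0.11 = 9.24
  Discussion 97 × 0.06 = 5.82
  Portfolio 88 × 0.1 = 8.8
Sum = 72.93
72.93 is ≥ 71 and < 81 → C

C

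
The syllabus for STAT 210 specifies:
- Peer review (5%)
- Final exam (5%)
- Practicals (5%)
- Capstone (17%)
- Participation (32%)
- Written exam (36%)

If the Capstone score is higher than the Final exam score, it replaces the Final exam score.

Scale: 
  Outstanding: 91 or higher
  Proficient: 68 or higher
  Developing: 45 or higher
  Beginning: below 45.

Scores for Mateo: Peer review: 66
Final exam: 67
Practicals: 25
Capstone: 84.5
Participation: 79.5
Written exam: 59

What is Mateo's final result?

Capstone (84.5) > Final exam (67), so Final exam counts as 84.5.
Weighted total:
  Peer review 66 × 0.05 = 3.3
  Final exam 84.5 × 0.05 = 4.225
  Practicals 25 × 0.05 = 1.25
  Capstone 84.5 × 0.17 = 14.365
  Participation 79.5 × 0.32 = 25.44
  Written exam 59 × 0.36 = 21.24
Sum = 69.82
69.82 is ≥ 68 and < 91 → Proficient

Proficient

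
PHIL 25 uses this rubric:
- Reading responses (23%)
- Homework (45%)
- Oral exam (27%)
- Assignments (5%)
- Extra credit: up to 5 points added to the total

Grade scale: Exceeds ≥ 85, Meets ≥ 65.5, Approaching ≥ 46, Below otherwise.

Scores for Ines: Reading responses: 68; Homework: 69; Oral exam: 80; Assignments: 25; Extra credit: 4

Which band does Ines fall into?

Meets

Weighted total:
  Reading responses 68 × 0.23 = 15.64
  Homework 69 × 0.45 = 31.05
  Oral exam 80 × 0.27 = 21.6
  Assignments 25 × 0.05 = 1.25
Sum = 69.54
Extra credit: 69.54 + 4 = 73.54
73.54 is ≥ 65.5 and < 85 → Meets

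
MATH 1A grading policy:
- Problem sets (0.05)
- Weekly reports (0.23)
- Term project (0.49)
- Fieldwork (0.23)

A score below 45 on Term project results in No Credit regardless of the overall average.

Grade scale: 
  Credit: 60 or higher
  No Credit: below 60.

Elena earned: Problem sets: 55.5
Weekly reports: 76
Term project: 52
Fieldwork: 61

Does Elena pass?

Term project score 52 ≥ 45: minimum met.
Weighted total:
  Problem sets 55.5 × 0.05 = 2.775
  Weekly reports 76 × 0.23 = 17.48
  Term project 52 × 0.49 = 25.48
  Fieldwork 61 × 0.23 = 14.03
Sum = 59.765
59.765 < 60 → No Credit

No Credit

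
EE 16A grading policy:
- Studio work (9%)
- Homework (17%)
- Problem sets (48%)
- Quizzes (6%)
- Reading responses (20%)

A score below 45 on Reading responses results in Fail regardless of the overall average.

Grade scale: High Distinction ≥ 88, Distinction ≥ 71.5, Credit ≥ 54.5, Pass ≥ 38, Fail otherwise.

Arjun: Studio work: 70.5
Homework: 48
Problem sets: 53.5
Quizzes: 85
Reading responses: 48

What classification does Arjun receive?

Credit

Reading responses score 48 ≥ 45: minimum met.
Weighted total:
  Studio work 70.5 × 0.09 = 6.345
  Homework 48 × 0.17 = 8.16
  Problem sets 53.5 × 0.48 = 25.68
  Quizzes 85 × 0.06 = 5.1
  Reading responses 48 × 0.2 = 9.6
Sum = 54.885
54.885 is ≥ 54.5 and < 71.5 → Credit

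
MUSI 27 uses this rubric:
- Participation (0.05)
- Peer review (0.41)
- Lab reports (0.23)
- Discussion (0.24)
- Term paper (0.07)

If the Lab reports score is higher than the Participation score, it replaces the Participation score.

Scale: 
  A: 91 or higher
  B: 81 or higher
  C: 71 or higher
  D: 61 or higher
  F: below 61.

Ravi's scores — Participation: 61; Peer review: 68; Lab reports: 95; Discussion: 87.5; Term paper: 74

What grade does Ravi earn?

Lab reports (95) > Participation (61), so Participation counts as 95.
Weighted total:
  Participation 95 × 0.05 = 4.75
  Peer review 68 × 0.41 = 27.88
  Lab reports 95 × 0.23 = 21.85
  Discussion 87.5 × 0.24 = 21
  Term paper 74 × 0.07 = 5.18
Sum = 80.66
80.66 is ≥ 71 and < 81 → C

C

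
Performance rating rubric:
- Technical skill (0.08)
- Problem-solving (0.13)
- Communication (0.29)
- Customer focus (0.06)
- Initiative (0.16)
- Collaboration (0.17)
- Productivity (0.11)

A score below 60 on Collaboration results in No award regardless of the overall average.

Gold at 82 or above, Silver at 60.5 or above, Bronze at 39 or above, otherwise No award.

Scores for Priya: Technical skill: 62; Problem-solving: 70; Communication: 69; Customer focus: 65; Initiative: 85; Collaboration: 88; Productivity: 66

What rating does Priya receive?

Collaboration score 88 ≥ 60: minimum met.
Weighted total:
  Technical skill 62 × 0.08 = 4.96
  Problem-solving 70 × 0.13 = 9.1
  Communication 69 × 0.29 = 20.01
  Customer focus 65 × 0.06 = 3.9
  Initiative 85 × 0.16 = 13.6
  Collaboration 88 × 0.17 = 14.96
  Productivity 66 × 0.11 = 7.26
Sum = 73.79
73.79 is ≥ 60.5 and < 82 → Silver

Silver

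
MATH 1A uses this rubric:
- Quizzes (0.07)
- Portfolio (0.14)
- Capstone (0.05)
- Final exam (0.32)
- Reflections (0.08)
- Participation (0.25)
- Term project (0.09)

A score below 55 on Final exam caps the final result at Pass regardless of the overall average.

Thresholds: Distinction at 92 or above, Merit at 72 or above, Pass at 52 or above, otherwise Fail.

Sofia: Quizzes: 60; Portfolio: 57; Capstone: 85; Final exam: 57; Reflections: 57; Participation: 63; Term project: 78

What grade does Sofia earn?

Pass

Final exam score 57 ≥ 55: minimum met.
Weighted total:
  Quizzes 60 × 0.07 = 4.2
  Portfolio 57 × 0.14 = 7.98
  Capstone 85 × 0.05 = 4.25
  Final exam 57 × 0.32 = 18.24
  Reflections 57 × 0.08 = 4.56
  Participation 63 × 0.25 = 15.75
  Term project 78 × 0.09 = 7.02
Sum = 62
62 is ≥ 52 and < 72 → Pass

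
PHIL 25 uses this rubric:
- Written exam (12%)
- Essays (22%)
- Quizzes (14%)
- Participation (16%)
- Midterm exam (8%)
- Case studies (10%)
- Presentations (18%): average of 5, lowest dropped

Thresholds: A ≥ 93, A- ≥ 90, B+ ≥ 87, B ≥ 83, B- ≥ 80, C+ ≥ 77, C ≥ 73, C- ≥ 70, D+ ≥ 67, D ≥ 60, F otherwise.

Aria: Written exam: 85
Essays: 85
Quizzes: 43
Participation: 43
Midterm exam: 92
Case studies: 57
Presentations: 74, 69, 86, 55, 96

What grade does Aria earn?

D+

Presentations: drop 55 → average of remaining 4 = 325/4 = 81.25
Weighted total:
  Written exam 85 × 0.12 = 10.2
  Essays 85 × 0.22 = 18.7
  Quizzes 43 × 0.14 = 6.02
  Participation 43 × 0.16 = 6.88
  Midterm exam 92 × 0.08 = 7.36
  Case studies 57 × 0.1 = 5.7
  Presentations 81.25 × 0.18 = 14.625
Sum = 69.485
69.485 is ≥ 67 and < 70 → D+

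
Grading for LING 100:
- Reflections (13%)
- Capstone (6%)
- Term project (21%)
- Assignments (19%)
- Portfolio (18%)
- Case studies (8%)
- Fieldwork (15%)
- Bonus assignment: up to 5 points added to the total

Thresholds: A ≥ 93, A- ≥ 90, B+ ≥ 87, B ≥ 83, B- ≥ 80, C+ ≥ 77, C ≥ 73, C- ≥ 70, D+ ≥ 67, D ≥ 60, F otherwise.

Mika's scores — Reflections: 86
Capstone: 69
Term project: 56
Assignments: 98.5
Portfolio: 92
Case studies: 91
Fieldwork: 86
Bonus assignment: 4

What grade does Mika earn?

Weighted total:
  Reflections 86 × 0.13 = 11.18
  Capstone 69 × 0.06 = 4.14
  Term project 56 × 0.21 = 11.76
  Assignments 98.5 × 0.19 = 18.715
  Portfolio 92 × 0.18 = 16.56
  Case studies 91 × 0.08 = 7.28
  Fieldwork 86 × 0.15 = 12.9
Sum = 82.535
Bonus assignment: 82.535 + 4 = 86.535
86.535 is ≥ 83 and < 87 → B

B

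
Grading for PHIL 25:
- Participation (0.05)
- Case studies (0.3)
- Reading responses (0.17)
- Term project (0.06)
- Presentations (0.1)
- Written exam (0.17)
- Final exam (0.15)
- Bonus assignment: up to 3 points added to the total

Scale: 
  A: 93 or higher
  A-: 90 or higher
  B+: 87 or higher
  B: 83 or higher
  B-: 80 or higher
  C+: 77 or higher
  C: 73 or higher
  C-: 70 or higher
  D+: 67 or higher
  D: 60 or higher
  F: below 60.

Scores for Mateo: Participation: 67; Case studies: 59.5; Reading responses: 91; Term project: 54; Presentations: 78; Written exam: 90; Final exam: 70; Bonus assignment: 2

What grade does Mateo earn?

Weighted total:
  Participation 67 × 0.05 = 3.35
  Case studies 59.5 × 0.3 = 17.85
  Reading responses 91 × 0.17 = 15.47
  Term project 54 × 0.06 = 3.24
  Presentations 78 × 0.1 = 7.8
  Written exam 90 × 0.17 = 15.3
  Final exam 70 × 0.15 = 10.5
Sum = 73.51
Bonus assignment: 73.51 + 2 = 75.51
75.51 is ≥ 73 and < 77 → C

C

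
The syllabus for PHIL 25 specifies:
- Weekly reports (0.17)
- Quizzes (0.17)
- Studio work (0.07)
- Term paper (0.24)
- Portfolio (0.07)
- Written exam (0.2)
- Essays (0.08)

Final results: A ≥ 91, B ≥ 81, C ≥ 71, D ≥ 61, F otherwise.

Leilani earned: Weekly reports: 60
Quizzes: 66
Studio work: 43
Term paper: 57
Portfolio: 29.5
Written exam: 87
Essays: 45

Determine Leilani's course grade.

D

Weighted total:
  Weekly reports 60 × 0.17 = 10.2
  Quizzes 66 × 0.17 = 11.22
  Studio work 43 × 0.07 = 3.01
  Term paper 57 × 0.24 = 13.68
  Portfolio 29.5 × 0.07 = 2.065
  Written exam 87 × 0.2 = 17.4
  Essays 45 × 0.08 = 3.6
Sum = 61.175
61.175 is ≥ 61 and < 71 → D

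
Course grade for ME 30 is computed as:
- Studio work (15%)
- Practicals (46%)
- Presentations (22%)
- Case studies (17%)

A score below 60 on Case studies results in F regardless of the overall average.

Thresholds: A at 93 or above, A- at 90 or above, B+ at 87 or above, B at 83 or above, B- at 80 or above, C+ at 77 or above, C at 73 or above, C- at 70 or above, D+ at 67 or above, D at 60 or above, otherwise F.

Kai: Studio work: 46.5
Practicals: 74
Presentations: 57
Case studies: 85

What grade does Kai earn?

Case studies score 85 ≥ 60: minimum met.
Weighted total:
  Studio work 46.5 × 0.15 = 6.975
  Practicals 74 × 0.46 = 34.04
  Presentations 57 × 0.22 = 12.54
  Case studies 85 × 0.17 = 14.45
Sum = 68.005
68.005 is ≥ 67 and < 70 → D+

D+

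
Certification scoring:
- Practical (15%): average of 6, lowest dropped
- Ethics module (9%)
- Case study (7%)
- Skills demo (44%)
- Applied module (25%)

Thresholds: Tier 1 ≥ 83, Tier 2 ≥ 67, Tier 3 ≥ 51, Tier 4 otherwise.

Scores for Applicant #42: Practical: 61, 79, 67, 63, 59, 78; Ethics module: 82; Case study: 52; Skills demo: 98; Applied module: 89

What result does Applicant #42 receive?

Tier 1

Practical: drop 59 → average of remaining 5 = 348/5 = 69.6
Weighted total:
  Practical 69.6 × 0.15 = 10.44
  Ethics module 82 × 0.09 = 7.38
  Case study 52 × 0.07 = 3.64
  Skills demo 98 × 0.44 = 43.12
  Applied module 89 × 0.25 = 22.25
Sum = 86.83
86.83 ≥ 83 → Tier 1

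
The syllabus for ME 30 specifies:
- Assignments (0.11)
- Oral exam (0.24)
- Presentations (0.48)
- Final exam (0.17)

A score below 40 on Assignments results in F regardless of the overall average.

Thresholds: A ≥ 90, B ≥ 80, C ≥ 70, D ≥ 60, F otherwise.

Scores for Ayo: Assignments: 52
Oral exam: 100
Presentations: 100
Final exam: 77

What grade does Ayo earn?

A

Assignments score 52 ≥ 40: minimum met.
Weighted total:
  Assignments 52 × 0.11 = 5.72
  Oral exam 100 × 0.24 = 24
  Presentations 100 × 0.48 = 48
  Final exam 77 × 0.17 = 13.09
Sum = 90.81
90.81 ≥ 90 → A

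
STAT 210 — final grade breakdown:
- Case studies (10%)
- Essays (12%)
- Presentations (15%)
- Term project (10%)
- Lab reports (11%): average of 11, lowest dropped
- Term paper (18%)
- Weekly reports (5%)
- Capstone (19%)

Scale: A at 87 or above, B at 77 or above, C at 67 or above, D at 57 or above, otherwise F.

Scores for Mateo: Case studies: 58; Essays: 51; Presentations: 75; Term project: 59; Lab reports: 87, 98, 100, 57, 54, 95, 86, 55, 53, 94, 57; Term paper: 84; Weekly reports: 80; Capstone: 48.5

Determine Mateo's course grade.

D

Lab reports: drop 53 → average of remaining 10 = 783/10 = 78.3
Weighted total:
  Case studies 58 × 0.1 = 5.8
  Essays 51 × 0.12 = 6.12
  Presentations 75 × 0.15 = 11.25
  Term project 59 × 0.1 = 5.9
  Lab reports 78.3 × 0.11 = 8.613
  Term paper 84 × 0.18 = 15.12
  Weekly reports 80 × 0.05 = 4
  Capstone 48.5 × 0.19 = 9.215
Sum = 66.018
66.018 is ≥ 57 and < 67 → D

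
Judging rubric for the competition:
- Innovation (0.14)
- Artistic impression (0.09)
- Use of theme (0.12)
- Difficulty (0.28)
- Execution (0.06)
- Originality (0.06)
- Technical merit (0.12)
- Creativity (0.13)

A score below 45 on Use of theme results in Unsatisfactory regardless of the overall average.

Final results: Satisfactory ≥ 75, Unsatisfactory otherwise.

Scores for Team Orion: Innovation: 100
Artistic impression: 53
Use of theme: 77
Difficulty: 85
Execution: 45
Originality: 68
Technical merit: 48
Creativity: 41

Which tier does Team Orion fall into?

Unsatisfactory

Use of theme score 77 ≥ 45: minimum met.
Weighted total:
  Innovation 100 × 0.14 = 14
  Artistic impression 53 × 0.09 = 4.77
  Use of theme 77 × 0.12 = 9.24
  Difficulty 85 × 0.28 = 23.8
  Execution 45 × 0.06 = 2.7
  Originality 68 × 0.06 = 4.08
  Technical merit 48 × 0.12 = 5.76
  Creativity 41 × 0.13 = 5.33
Sum = 69.68
69.68 < 75 → Unsatisfactory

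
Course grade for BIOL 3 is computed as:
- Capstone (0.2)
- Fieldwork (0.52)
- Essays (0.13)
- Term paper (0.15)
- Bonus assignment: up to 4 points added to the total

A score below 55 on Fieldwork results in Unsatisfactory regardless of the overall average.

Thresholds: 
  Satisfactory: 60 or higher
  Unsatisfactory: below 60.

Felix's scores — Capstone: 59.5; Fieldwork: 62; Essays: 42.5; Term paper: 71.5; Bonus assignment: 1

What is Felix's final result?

Satisfactory

Fieldwork score 62 ≥ 55: minimum met.
Weighted total:
  Capstone 59.5 × 0.2 = 11.9
  Fieldwork 62 × 0.52 = 32.24
  Essays 42.5 × 0.13 = 5.525
  Term paper 71.5 × 0.15 = 10.725
Sum = 60.39
Bonus assignment: 60.39 + 1 = 61.39
61.39 ≥ 60 → Satisfactory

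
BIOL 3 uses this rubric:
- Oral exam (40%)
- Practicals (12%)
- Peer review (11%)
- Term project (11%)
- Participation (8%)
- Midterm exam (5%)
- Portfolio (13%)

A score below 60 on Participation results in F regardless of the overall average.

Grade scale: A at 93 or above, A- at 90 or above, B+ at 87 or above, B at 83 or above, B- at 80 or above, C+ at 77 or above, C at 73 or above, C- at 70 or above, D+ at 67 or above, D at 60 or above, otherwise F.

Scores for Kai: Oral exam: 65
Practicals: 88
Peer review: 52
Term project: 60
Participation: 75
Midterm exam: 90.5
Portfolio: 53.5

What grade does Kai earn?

D

Participation score 75 ≥ 60: minimum met.
Weighted total:
  Oral exam 65 × 0.4 = 26
  Practicals 88 × 0.12 = 10.56
  Peer review 52 × 0.11 = 5.72
  Term project 60 × 0.11 = 6.6
  Participation 75 × 0.08 = 6
  Midterm exam 90.5 × 0.05 = 4.525
  Portfolio 53.5 × 0.13 = 6.955
Sum = 66.36
66.36 is ≥ 60 and < 67 → D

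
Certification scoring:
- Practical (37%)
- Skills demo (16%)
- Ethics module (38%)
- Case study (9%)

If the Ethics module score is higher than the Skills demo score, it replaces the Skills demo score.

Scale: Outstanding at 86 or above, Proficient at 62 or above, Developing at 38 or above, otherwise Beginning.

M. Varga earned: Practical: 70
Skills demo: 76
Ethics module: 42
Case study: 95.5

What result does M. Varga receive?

Proficient

Ethics module (42) ≤ Skills demo (76), so Skills demo stays at 76.
Weighted total:
  Practical 70 × 0.37 = 25.9
  Skills demo 76 × 0.16 = 12.16
  Ethics module 42 × 0.38 = 15.96
  Case study 95.5 × 0.09 = 8.595
Sum = 62.615
62.615 is ≥ 62 and < 86 → Proficient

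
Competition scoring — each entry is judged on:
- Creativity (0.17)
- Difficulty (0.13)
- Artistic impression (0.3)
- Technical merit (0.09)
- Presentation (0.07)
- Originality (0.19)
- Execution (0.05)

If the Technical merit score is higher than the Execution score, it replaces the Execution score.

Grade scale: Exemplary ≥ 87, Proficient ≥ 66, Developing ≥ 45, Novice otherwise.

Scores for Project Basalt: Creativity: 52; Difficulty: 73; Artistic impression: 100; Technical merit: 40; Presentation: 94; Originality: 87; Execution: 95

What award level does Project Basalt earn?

Technical merit (40) ≤ Execution (95), so Execution stays at 95.
Weighted total:
  Creativity 52 × 0.17 = 8.84
  Difficulty 73 × 0.13 = 9.49
  Artistic impression 100 × 0.3 = 30
  Technical merit 40 × 0.09 = 3.6
  Presentation 94 × 0.07 = 6.58
  Originality 87 × 0.19 = 16.53
  Execution 95 × 0.05 = 4.75
Sum = 79.79
79.79 is ≥ 66 and < 87 → Proficient

Proficient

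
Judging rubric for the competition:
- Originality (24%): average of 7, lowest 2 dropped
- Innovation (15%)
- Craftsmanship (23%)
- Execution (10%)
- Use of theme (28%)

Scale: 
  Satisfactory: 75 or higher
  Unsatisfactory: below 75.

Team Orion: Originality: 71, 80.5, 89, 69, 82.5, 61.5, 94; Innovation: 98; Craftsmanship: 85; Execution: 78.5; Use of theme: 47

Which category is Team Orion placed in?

Satisfactory

Originality: drop 61.5, 69 → average of remaining 5 = 417/5 = 83.4
Weighted total:
  Originality 83.4 × 0.24 = 20.016
  Innovation 98 × 0.15 = 14.7
  Craftsmanship 85 × 0.23 = 19.55
  Execution 78.5 × 0.1 = 7.85
  Use of theme 47 × 0.28 = 13.16
Sum = 75.276
75.276 ≥ 75 → Satisfactory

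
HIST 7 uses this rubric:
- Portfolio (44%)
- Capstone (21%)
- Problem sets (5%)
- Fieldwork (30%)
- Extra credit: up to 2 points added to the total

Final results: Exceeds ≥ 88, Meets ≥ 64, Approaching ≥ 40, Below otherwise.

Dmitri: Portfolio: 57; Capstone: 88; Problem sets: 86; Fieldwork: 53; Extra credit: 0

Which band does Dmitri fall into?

Weighted total:
  Portfolio 57 × 0.44 = 25.08
  Capstone 88 × 0.21 = 18.48
  Problem sets 86 × 0.05 = 4.3
  Fieldwork 53 × 0.3 = 15.9
Sum = 63.76
Extra credit: 63.76 + 0 = 63.76
63.76 is ≥ 40 and < 64 → Approaching

Approaching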